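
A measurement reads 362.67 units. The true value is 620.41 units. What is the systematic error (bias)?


Systematic error = measured - true
= 362.67 - 620.41
= -257.7400

-257.7400


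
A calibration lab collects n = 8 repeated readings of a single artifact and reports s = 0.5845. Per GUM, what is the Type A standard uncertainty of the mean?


u_A = s / sqrt(n)
u_A = 0.5845 / sqrt(8)
u_A = 0.5845 / 2.8284271
u_A = 0.2067

0.2067


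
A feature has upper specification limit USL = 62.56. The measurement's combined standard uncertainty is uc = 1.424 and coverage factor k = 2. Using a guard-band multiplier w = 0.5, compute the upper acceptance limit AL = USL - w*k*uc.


U = k * uc = 2 * 1.424 = 2.848
guard band g = w * U = 0.5 * 2.848 = 1.424
AL = USL - g = 62.56 - 1.424
AL = 61.1360

61.1360


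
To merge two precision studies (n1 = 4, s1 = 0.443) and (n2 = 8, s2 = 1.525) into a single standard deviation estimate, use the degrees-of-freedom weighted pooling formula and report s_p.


s_p = sqrt(((n1-1)*s1^2 + (n2-1)*s2^2) / (n1+n2-2))
numerator = (4-1)*0.443^2 + (8-1)*1.525^2 = 0.588747 + 16.279375 = 16.868122
denominator = 4 + 8 - 2 = 10
s_p^2 = 16.868122 / 10 = 1.6868122
s_p = sqrt(1.6868122) = 1.2988

1.2988


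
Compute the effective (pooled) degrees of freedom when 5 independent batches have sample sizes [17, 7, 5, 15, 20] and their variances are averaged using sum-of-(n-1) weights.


nu = sum_i (n_i - 1)
nu = ((17 - 1) + (7 - 1) + (5 - 1) + (15 - 1) + (20 - 1))
nu = 16 + 6 + 4 + 14 + 19
nu = 59

59


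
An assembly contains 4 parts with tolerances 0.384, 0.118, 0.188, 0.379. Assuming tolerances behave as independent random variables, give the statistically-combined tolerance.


RSS = sqrt(0.384^2 + 0.118^2 + 0.188^2 + 0.379^2)
= sqrt(0.340365)
= 0.5834

0.5834


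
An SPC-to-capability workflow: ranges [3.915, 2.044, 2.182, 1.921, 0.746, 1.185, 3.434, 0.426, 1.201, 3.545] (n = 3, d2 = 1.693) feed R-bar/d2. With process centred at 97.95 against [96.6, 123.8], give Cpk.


R_bar = (3.915 + 2.044 + 2.182 + 1.921 + 0.746 + 1.185 + 3.434 + 0.426 + 1.201 + 3.545) / 10 = 2.0599
sigma = R_bar / d2 = 2.0599 / 1.693 = 1.2167159
Cp = (USL - LSL)/(6*sigma) = (123.8 - 96.6)/(6*1.2167159) = 3.7259
Cpu = (123.8 - 97.95)/(3*1.2167159) = 7.0819
Cpl = (97.95 - 96.6)/(3*1.2167159) = 0.3698
Cpk = min(Cpu, Cpl) = 0.3698

0.3698


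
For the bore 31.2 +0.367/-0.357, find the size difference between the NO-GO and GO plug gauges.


GO = nominal - lower_tol (smallest hole = maximum material condition)
GO = 31.2 - 0.357 = 30.843
NO-GO = nominal + upper_tol (largest hole = least material condition)
NO-GO = 31.2 + 0.367 = 31.567
spread = NO-GO - GO = 31.567 - 30.843 = 0.7240

0.7240


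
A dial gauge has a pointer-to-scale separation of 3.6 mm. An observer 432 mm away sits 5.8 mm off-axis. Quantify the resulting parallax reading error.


error = h * offset / d
= 3.6 * 5.8 / 432
= 0.0483

0.0483


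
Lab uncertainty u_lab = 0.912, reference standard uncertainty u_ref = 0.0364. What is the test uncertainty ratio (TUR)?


TUR = u_lab / u_ref
= 0.912 / 0.0364
= 25.0549

25.0549


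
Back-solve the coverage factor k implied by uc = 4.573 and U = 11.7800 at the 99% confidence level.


k = U / uc
k = 11.7800 / 4.573
k = 2.576

2.576


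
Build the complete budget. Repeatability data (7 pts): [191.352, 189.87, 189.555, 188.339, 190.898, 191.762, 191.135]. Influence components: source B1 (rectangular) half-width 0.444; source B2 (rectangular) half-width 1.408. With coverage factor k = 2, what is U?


mean = (191.352 + 189.87 + 189.555 + 188.339 + 190.898 + 191.762 + 191.135) / 7 = 190.4158571
s = sqrt(sum((x - mean)^2)/(n-1)) = 1.2104037
u_A = s / sqrt(n) = 1.2104037 / sqrt(7) = 0.4574896
u_B1 = 0.444 / sqrt(3) = 0.25634352
u_B2 = 1.408 / sqrt(3) = 0.81290918
uc = sqrt(0.4574896^2 + 0.25634352^2 + 0.81290918^2) = 0.9673831
U = k * uc = 2 * 0.9673831
U = 1.9348

1.9348


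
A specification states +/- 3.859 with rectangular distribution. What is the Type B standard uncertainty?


u_B = half_width / sqrt(3)
u_B = 3.859 / 1.7320508
u_B = 2.2280

2.2280


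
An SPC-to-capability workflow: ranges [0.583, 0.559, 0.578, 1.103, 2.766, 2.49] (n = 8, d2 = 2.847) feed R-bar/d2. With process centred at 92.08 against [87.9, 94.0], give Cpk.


R_bar = (0.583 + 0.559 + 0.578 + 1.103 + 2.766 + 2.49) / 6 = 1.3465
sigma = R_bar / d2 = 1.3465 / 2.847 = 0.47295399
Cp = (USL - LSL)/(6*sigma) = (94.0 - 87.9)/(6*0.47295399) = 2.1496
Cpu = (94.0 - 92.08)/(3*0.47295399) = 1.3532
Cpl = (92.08 - 87.9)/(3*0.47295399) = 2.9460
Cpk = min(Cpu, Cpl) = 1.3532

1.3532


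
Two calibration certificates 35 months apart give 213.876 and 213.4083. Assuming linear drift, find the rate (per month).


rate = (v2 - v1) / months
= (213.4083 - 213.876) / 35
= -0.4677 / 35
= -0.0134

-0.0134


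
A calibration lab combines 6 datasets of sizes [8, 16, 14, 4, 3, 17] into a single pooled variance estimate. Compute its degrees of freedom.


nu = sum_i (n_i - 1)
nu = ((8 - 1) + (16 - 1) + (14 - 1) + (4 - 1) + (3 - 1) + (17 - 1))
nu = 7 + 15 + 13 + 3 + 2 + 16
nu = 56

56


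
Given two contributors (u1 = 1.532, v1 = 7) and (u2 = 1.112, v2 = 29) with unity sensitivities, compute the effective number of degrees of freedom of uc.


uc = sqrt(u1^2 + u2^2) = sqrt(1.532^2 + 1.112^2) = 1.8930314
v_eff = uc^4 / (u1^4/v1 + u2^4/v2)
= 1.8930314^4 / (1.532^4/7 + 1.112^4/29)
= 12.841959 / 0.83965722
v_eff = 15.2943

15.2943


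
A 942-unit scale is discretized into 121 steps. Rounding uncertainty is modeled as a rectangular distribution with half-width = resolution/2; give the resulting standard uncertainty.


resolution = range / divisions
resolution = 942 / 121 = 7.785124
u_res = resolution / (2*sqrt(3))
u_res = 7.785124 / 3.4641016
u_res = 2.2474

2.2474


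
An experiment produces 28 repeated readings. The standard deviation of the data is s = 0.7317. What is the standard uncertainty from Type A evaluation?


u_A = s / sqrt(n)
u_A = 0.7317 / sqrt(28)
u_A = 0.7317 / 5.2915026
u_A = 0.1383

0.1383


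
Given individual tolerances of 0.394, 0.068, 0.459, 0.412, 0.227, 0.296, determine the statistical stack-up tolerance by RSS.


RSS = sqrt(0.394^2 + 0.068^2 + 0.459^2 + 0.412^2 + 0.227^2 + 0.296^2)
= sqrt(0.67943)
= 0.8243

0.8243


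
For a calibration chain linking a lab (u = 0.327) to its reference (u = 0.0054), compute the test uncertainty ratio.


TUR = u_lab / u_ref
= 0.327 / 0.0054
= 60.5556

60.5556


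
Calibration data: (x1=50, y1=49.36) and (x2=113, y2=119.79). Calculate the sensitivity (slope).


slope = (y2 - y1) / (x2 - x1)
= (119.79 - 49.36) / (113 - 50)
= 70.4300 / 63
= 1.1179

1.1179


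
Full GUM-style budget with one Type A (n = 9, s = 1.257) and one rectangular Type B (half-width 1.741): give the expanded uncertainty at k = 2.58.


u_A = s / sqrt(n) = 1.257 / sqrt(9) = 0.419
u_B = half_width / sqrt(3) = 1.741 / sqrt(3) = 1.0051668
uc = sqrt(u_A^2 + u_B^2) = sqrt(0.419^2 + 1.0051668^2) = 1.0890001
U = k * uc = 2.58 * 1.0890001
U = 2.8096

2.8096


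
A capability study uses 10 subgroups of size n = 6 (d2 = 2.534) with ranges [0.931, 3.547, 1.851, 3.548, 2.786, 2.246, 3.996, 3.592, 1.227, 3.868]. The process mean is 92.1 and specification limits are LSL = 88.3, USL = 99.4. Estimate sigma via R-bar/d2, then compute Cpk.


R_bar = (0.931 + 3.547 + 1.851 + 3.548 + 2.786 + 2.246 + 3.996 + 3.592 + 1.227 + 3.868) / 10 = 2.7592
sigma = R_bar / d2 = 2.7592 / 2.534 = 1.0888713
Cp = (USL - LSL)/(6*sigma) = (99.4 - 88.3)/(6*1.0888713) = 1.6990
Cpu = (99.4 - 92.1)/(3*1.0888713) = 2.2347
Cpl = (92.1 - 88.3)/(3*1.0888713) = 1.1633
Cpk = min(Cpu, Cpl) = 1.1633

1.1633


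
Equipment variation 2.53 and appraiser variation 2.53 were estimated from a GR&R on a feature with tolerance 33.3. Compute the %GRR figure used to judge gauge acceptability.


GRR = sqrt(EV^2 + AV^2) = sqrt(2.53^2 + 2.53^2) = 3.5779603
%GRR = GRR / tol * 100 = 3.5779603 / 33.3 * 100
%GRR = 10.7446

10.7446


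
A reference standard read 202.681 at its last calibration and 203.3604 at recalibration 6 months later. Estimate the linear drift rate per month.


rate = (v2 - v1) / months
= (203.3604 - 202.681) / 6
= 0.6794 / 6
= 0.1132

0.1132


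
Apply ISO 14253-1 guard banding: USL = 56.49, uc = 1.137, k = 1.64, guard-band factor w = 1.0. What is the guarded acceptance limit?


U = k * uc = 1.64 * 1.137 = 1.86468
guard band g = w * U = 1.0 * 1.86468 = 1.86468
AL = USL - g = 56.49 - 1.86468
AL = 54.6253

54.6253


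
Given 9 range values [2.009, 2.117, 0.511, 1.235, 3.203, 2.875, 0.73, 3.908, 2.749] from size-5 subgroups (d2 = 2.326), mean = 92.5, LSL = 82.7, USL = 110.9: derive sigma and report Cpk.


R_bar = (2.009 + 2.117 + 0.511 + 1.235 + 3.203 + 2.875 + 0.73 + 3.908 + 2.749) / 9 = 2.1485556
sigma = R_bar / d2 = 2.1485556 / 2.326 = 0.92371264
Cp = (USL - LSL)/(6*sigma) = (110.9 - 82.7)/(6*0.92371264) = 5.0882
Cpu = (110.9 - 92.5)/(3*0.92371264) = 6.6399
Cpl = (92.5 - 82.7)/(3*0.92371264) = 3.5365
Cpk = min(Cpu, Cpl) = 3.5365

3.5365


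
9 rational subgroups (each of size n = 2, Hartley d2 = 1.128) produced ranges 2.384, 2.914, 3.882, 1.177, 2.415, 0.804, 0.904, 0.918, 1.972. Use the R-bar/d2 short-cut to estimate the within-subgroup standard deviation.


R_bar = (2.384 + 2.914 + 3.882 + 1.177 + 2.415 + 0.804 + 0.904 + 0.918 + 1.972) / 9
R_bar = 17.37 / 9 = 1.93
sigma_hat = R_bar / d2 = 1.93 / 1.128 = 1.7110

1.7110


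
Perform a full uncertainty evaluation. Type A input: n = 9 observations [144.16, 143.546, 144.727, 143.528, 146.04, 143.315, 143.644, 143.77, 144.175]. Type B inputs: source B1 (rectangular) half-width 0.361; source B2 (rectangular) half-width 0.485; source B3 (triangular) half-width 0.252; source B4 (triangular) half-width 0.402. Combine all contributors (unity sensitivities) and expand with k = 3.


mean = (144.16 + 143.546 + 144.727 + 143.528 + 146.04 + 143.315 + 143.644 + 143.77 + 144.175) / 9 = 144.1005556
s = sqrt(sum((x - mean)^2)/(n-1)) = 0.84654535
u_A = s / sqrt(n) = 0.84654535 / sqrt(9) = 0.28218178
u_B1 = 0.361 / sqrt(3) = 0.20842345
u_B2 = 0.485 / sqrt(3) = 0.28001488
u_B3 = 0.252 / sqrt(6) = 0.10287857
u_B4 = 0.402 / sqrt(6) = 0.16411581
uc = sqrt(0.28218178^2 + 0.20842345^2 + 0.28001488^2 + 0.10287857^2 + 0.16411581^2) = 0.48886933
U = k * uc = 3 * 0.48886933
U = 1.4666

1.4666


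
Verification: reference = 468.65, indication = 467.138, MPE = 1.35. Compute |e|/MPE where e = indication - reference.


e = indication - reference = 467.138 - 468.65 = -1.5120
|e| = 1.5120
ratio = |e| / MPE = 1.5120 / 1.35
ratio = 1.1200

1.1200


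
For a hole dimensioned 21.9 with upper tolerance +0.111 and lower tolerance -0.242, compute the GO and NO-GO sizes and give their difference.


GO = nominal - lower_tol (smallest hole = maximum material condition)
GO = 21.9 - 0.242 = 21.658
NO-GO = nominal + upper_tol (largest hole = least material condition)
NO-GO = 21.9 + 0.111 = 22.011
spread = NO-GO - GO = 22.011 - 21.658 = 0.3530

0.3530


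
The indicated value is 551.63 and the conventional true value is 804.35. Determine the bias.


Systematic error = measured - true
= 551.63 - 804.35
= -252.7200

-252.7200


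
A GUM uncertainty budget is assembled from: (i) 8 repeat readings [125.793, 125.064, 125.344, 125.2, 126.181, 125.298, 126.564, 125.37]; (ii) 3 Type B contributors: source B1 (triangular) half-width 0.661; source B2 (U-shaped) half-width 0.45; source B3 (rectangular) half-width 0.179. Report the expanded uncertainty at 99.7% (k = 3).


mean = (125.793 + 125.064 + 125.344 + 125.2 + 126.181 + 125.298 + 126.564 + 125.37) / 8 = 125.60175
s = sqrt(sum((x - mean)^2)/(n-1)) = 0.52928759
u_A = s / sqrt(n) = 0.52928759 / sqrt(8) = 0.18713142
u_B1 = 0.661 / sqrt(6) = 0.26985212
u_B2 = 0.45 / sqrt(2) = 0.31819805
u_B3 = 0.179 / sqrt(3) = 0.1033457
uc = sqrt(0.18713142^2 + 0.26985212^2 + 0.31819805^2 + 0.1033457^2) = 0.46879491
U = k * uc = 3 * 0.46879491
U = 1.4064

1.4064


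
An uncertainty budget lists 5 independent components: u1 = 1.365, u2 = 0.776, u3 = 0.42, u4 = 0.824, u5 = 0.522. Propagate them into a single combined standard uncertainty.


uc = sqrt(1.365^2 + 0.776^2 + 0.42^2 + 0.824^2 + 0.522^2)
uc = sqrt(3.593261)
uc = 1.8956

1.8956


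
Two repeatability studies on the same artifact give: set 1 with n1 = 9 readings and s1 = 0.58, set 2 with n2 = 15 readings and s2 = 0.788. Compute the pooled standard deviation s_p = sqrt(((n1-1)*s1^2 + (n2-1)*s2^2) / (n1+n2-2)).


s_p = sqrt(((n1-1)*s1^2 + (n2-1)*s2^2) / (n1+n2-2))
numerator = (9-1)*0.58^2 + (15-1)*0.788^2 = 2.6912 + 8.693216 = 11.384416
denominator = 9 + 15 - 2 = 22
s_p^2 = 11.384416 / 22 = 0.51747345
s_p = sqrt(0.51747345) = 0.7194

0.7194


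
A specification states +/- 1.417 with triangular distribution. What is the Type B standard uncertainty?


u_B = half_width / sqrt(6)
u_B = 1.417 / 2.4494897
u_B = 0.5785

0.5785


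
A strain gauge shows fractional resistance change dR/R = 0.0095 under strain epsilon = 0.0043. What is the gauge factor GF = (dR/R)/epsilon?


GF = (dR/R) / epsilon
= 0.0095 / 0.0043
= 2.2093

2.2093


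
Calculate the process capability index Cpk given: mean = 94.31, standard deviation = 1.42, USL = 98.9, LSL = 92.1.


Cpu = (USL - mean) / (3*sigma) = (98.9 - 94.31) / (3*1.42) = 1.0775
Cpl = (mean - LSL) / (3*sigma) = (94.31 - 92.1) / (3*1.42) = 0.5188
Cpk = min(Cpu, Cpl) = 0.5188

0.5188


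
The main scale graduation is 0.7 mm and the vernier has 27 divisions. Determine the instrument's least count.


LC = MSD / n_div
= 0.7 / 27
= 0.0259

0.0259


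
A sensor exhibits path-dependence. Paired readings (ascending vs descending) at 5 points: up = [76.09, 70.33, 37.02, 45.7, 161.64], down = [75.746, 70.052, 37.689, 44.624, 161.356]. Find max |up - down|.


|76.09 - 75.746| = 0.3440
|70.33 - 70.052| = 0.2780
|37.02 - 37.689| = 0.6690
|45.7 - 44.624| = 1.0760
|161.64 - 161.356| = 0.2840
hysteresis = max(diffs) = 1.0760

1.0760


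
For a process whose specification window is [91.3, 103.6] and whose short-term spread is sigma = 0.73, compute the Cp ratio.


Cp = (USL - LSL) / (6 * sigma)
= (103.6 - 91.3) / (6 * 0.73)
= 12.3000 / 4.3800
= 2.8082

2.8082


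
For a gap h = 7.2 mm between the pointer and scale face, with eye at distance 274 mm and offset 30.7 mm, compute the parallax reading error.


error = h * offset / d
= 7.2 * 30.7 / 274
= 0.8067

0.8067


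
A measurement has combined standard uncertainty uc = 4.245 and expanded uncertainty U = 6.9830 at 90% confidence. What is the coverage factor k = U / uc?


k = U / uc
k = 6.9830 / 4.245
k = 1.645

1.645


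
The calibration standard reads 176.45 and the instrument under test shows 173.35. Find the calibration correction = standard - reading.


Correction = standard - reading
= 176.45 - 173.35
= 3.1000

3.1000


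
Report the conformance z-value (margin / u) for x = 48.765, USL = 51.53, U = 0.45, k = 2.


u = U / k = 0.45 / 2 = 0.225
margin = |USL - x| = |51.53 - 48.765| = 2.765
z = margin / u = 2.765 / 0.225
z = 12.2889

12.2889


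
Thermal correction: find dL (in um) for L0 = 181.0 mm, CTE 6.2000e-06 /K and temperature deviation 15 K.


dL = L * alpha * dT
= 181.0 * 6.2000e-06 * 15
= 0.0168330 mm
dL_um = 0.0168330 * 1000 = 16.8330 um

16.8330


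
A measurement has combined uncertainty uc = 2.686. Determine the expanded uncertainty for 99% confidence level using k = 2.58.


U = k * uc
U = 2.58 * 2.686
U = 6.9299

6.9299


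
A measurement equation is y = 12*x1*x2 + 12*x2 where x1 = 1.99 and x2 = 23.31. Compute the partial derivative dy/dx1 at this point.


y = 12*x1*x2 + 12*x2
dy/dx1 = 12*x2
Evaluate at x2 = 23.31: c1 = 12 * 23.31
c1 = 279.7200

279.7200


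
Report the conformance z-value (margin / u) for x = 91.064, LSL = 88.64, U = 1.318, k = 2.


u = U / k = 1.318 / 2 = 0.659
margin = |LSL - x| = |88.64 - 91.064| = 2.424
z = margin / u = 2.424 / 0.659
z = 3.6783

3.6783


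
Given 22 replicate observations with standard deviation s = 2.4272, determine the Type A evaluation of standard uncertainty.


u_A = s / sqrt(n)
u_A = 2.4272 / sqrt(22)
u_A = 2.4272 / 4.6904158
u_A = 0.5175

0.5175


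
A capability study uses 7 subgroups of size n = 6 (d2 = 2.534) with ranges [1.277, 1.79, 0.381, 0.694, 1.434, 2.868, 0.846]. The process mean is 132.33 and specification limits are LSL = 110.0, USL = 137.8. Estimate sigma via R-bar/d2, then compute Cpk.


R_bar = (1.277 + 1.79 + 0.381 + 0.694 + 1.434 + 2.868 + 0.846) / 7 = 1.3271429
sigma = R_bar / d2 = 1.3271429 / 2.534 = 0.52373437
Cp = (USL - LSL)/(6*sigma) = (137.8 - 110.0)/(6*0.52373437) = 8.8467
Cpu = (137.8 - 132.33)/(3*0.52373437) = 3.4814
Cpl = (132.33 - 110.0)/(3*0.52373437) = 14.2120
Cpk = min(Cpu, Cpl) = 3.4814

3.4814


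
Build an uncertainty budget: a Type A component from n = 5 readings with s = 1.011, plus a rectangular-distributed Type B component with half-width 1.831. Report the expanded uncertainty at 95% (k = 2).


u_A = s / sqrt(n) = 1.011 / sqrt(5) = 0.45213295
u_B = half_width / sqrt(3) = 1.831 / sqrt(3) = 1.0571283
uc = sqrt(u_A^2 + u_B^2) = sqrt(0.45213295^2 + 1.0571283^2) = 1.1497584
U = k * uc = 2 * 1.1497584
U = 2.2995

2.2995


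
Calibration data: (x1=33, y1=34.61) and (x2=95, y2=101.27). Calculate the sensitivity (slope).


slope = (y2 - y1) / (x2 - x1)
= (101.27 - 34.61) / (95 - 33)
= 66.6600 / 62
= 1.0752

1.0752


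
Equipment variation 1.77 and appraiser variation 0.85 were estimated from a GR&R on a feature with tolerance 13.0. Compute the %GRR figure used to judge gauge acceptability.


GRR = sqrt(EV^2 + AV^2) = sqrt(1.77^2 + 0.85^2) = 1.9635173
%GRR = GRR / tol * 100 = 1.9635173 / 13.0 * 100
%GRR = 15.1040

15.1040


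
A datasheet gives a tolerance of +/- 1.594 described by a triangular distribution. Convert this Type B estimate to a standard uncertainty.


u_B = half_width / sqrt(6)
u_B = 1.594 / 2.4494897
u_B = 0.6507

0.6507


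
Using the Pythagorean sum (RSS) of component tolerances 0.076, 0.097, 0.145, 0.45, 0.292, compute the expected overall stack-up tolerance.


RSS = sqrt(0.076^2 + 0.097^2 + 0.145^2 + 0.45^2 + 0.292^2)
= sqrt(0.323974)
= 0.5692

0.5692


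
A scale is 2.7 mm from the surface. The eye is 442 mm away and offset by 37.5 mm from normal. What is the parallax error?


error = h * offset / d
= 2.7 * 37.5 / 442
= 0.2291

0.2291


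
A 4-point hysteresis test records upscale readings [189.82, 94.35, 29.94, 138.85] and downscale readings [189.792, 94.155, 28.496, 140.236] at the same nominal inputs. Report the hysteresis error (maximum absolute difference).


|189.82 - 189.792| = 0.0280
|94.35 - 94.155| = 0.1950
|29.94 - 28.496| = 1.4440
|138.85 - 140.236| = 1.3860
hysteresis = max(diffs) = 1.4440

1.4440


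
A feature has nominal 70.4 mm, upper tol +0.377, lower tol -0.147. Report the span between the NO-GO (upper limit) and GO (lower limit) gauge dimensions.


GO = nominal - lower_tol (smallest hole = maximum material condition)
GO = 70.4 - 0.147 = 70.253
NO-GO = nominal + upper_tol (largest hole = least material condition)
NO-GO = 70.4 + 0.377 = 70.777
spread = NO-GO - GO = 70.777 - 70.253 = 0.5240

0.5240


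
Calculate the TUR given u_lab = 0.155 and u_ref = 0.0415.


TUR = u_lab / u_ref
= 0.155 / 0.0415
= 3.7349

3.7349


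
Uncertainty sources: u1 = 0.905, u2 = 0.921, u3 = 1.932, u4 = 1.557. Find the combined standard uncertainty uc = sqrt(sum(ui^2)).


uc = sqrt(0.905^2 + 0.921^2 + 1.932^2 + 1.557^2)
uc = sqrt(7.824139)
uc = 2.7972

2.7972


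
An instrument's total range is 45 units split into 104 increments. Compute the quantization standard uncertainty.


resolution = range / divisions
resolution = 45 / 104 = 0.43269231
u_res = resolution / (2*sqrt(3))
u_res = 0.43269231 / 3.4641016
u_res = 0.1249

0.1249


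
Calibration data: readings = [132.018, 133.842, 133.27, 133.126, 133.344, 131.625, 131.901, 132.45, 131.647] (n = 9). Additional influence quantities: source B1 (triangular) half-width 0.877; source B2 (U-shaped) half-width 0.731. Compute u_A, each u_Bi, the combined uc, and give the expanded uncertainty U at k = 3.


mean = (132.018 + 133.842 + 133.27 + 133.126 + 133.344 + 131.625 + 131.901 + 132.45 + 131.647) / 9 = 132.5803333
s = sqrt(sum((x - mean)^2)/(n-1)) = 0.83117793
u_A = s / sqrt(n) = 0.83117793 / sqrt(9) = 0.27705931
u_B1 = 0.877 / sqrt(6) = 0.35803375
u_B2 = 0.731 / sqrt(2) = 0.51689506
uc = sqrt(0.27705931^2 + 0.35803375^2 + 0.51689506^2) = 0.68711755
U = k * uc = 3 * 0.68711755
U = 2.0614

2.0614


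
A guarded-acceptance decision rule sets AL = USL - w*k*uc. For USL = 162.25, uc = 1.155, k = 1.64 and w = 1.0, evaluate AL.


U = k * uc = 1.64 * 1.155 = 1.8942
guard band g = w * U = 1.0 * 1.8942 = 1.8942
AL = USL - g = 162.25 - 1.8942
AL = 160.3558

160.3558


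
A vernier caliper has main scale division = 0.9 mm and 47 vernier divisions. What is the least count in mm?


LC = MSD / n_div
= 0.9 / 47
= 0.0191

0.0191


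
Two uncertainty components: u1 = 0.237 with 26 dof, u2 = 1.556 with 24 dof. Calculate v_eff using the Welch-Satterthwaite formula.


uc = sqrt(u1^2 + u2^2) = sqrt(0.237^2 + 1.556^2) = 1.5739457
v_eff = uc^4 / (u1^4/v1 + u2^4/v2)
= 1.5739457^4 / (0.237^4/26 + 1.556^4/24)
= 6.1370404 / 0.24436716
v_eff = 25.1140

25.1140


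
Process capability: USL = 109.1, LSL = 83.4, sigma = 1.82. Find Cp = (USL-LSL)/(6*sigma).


Cp = (USL - LSL) / (6 * sigma)
= (109.1 - 83.4) / (6 * 1.82)
= 25.7000 / 10.9200
= 2.3535

2.3535


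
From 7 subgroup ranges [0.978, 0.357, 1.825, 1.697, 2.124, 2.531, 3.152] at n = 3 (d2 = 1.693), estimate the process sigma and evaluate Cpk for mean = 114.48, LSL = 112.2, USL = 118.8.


R_bar = (0.978 + 0.357 + 1.825 + 1.697 + 2.124 + 2.531 + 3.152) / 7 = 1.8091429
sigma = R_bar / d2 = 1.8091429 / 1.693 = 1.0686018
Cp = (USL - LSL)/(6*sigma) = (118.8 - 112.2)/(6*1.0686018) = 1.0294
Cpu = (118.8 - 114.48)/(3*1.0686018) = 1.3476
Cpl = (114.48 - 112.2)/(3*1.0686018) = 0.7112
Cpk = min(Cpu, Cpl) = 0.7112

0.7112


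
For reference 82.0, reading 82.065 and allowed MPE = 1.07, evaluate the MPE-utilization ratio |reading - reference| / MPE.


e = indication - reference = 82.065 - 82.0 = 0.0650
|e| = 0.0650
ratio = |e| / MPE = 0.0650 / 1.07
ratio = 0.0607

0.0607


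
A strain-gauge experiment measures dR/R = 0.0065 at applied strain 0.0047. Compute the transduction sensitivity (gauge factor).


GF = (dR/R) / epsilon
= 0.0065 / 0.0047
= 1.3830

1.3830


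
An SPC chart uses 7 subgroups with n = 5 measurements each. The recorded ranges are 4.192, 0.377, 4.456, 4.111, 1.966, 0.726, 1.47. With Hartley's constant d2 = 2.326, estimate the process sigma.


R_bar = (4.192 + 0.377 + 4.456 + 4.111 + 1.966 + 0.726 + 1.47) / 7
R_bar = 17.298 / 7 = 2.4711429
sigma_hat = R_bar / d2 = 2.4711429 / 2.326 = 1.0624

1.0624


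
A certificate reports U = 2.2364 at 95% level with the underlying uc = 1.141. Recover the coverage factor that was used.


k = U / uc
k = 2.2364 / 1.141
k = 1.96

1.96


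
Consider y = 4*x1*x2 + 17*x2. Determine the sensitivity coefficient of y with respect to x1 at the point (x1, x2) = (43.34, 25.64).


y = 4*x1*x2 + 17*x2
dy/dx1 = 4*x2
Evaluate at x2 = 25.64: c1 = 4 * 25.64
c1 = 102.5600

102.5600


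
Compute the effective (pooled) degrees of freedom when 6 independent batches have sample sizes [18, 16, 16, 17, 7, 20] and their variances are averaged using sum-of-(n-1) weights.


nu = sum_i (n_i - 1)
nu = ((18 - 1) + (16 - 1) + (16 - 1) + (17 - 1) + (7 - 1) + (20 - 1))
nu = 17 + 15 + 15 + 16 + 6 + 19
nu = 88

88


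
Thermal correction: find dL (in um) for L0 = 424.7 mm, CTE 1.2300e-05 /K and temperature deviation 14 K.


dL = L * alpha * dT
= 424.7 * 1.2300e-05 * 14
= 0.0731333 mm
dL_um = 0.0731333 * 1000 = 73.1333 um

73.1333


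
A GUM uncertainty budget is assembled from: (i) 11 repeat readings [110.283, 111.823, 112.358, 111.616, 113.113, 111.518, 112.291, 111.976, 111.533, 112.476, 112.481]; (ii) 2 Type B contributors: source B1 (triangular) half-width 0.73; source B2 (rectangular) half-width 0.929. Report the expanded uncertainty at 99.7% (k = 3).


mean = (110.283 + 111.823 + 112.358 + 111.616 + 113.113 + 111.518 + 112.291 + 111.976 + 111.533 + 112.476 + 112.481) / 11 = 111.9516364
s = sqrt(sum((x - mean)^2)/(n-1)) = 0.73903211
u_A = s / sqrt(n) = 0.73903211 / sqrt(11) = 0.22282657
u_B1 = 0.73 / sqrt(6) = 0.29802125
u_B2 = 0.929 / sqrt(3) = 0.5363584
uc = sqrt(0.22282657^2 + 0.29802125^2 + 0.5363584^2) = 0.65280064
U = k * uc = 3 * 0.65280064
U = 1.9584

1.9584


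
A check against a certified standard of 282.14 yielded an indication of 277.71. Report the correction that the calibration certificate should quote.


Correction = standard - reading
= 282.14 - 277.71
= 4.4300

4.4300


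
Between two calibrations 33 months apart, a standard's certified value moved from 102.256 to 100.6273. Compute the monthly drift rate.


rate = (v2 - v1) / months
= (100.6273 - 102.256) / 33
= -1.6287 / 33
= -0.0494

-0.0494


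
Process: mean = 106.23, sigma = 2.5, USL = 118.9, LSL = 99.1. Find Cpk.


Cpu = (USL - mean) / (3*sigma) = (118.9 - 106.23) / (3*2.5) = 1.6893
Cpl = (mean - LSL) / (3*sigma) = (106.23 - 99.1) / (3*2.5) = 0.9507
Cpk = min(Cpu, Cpl) = 0.9507

0.9507


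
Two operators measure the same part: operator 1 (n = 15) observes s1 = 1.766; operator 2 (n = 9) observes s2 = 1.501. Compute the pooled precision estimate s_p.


s_p = sqrt(((n1-1)*s1^2 + (n2-1)*s2^2) / (n1+n2-2))
numerator = (15-1)*1.766^2 + (9-1)*1.501^2 = 43.662584 + 18.024008 = 61.686592
denominator = 15 + 9 - 2 = 22
s_p^2 = 61.686592 / 22 = 2.803936
s_p = sqrt(2.803936) = 1.6745

1.6745


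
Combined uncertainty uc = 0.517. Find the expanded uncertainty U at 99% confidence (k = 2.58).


U = k * uc
U = 2.58 * 0.517
U = 1.3339

1.3339


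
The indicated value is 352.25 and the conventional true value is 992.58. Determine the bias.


Systematic error = measured - true
= 352.25 - 992.58
= -640.3300

-640.3300


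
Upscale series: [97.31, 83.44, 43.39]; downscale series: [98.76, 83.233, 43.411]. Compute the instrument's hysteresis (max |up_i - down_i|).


|97.31 - 98.76| = 1.4500
|83.44 - 83.233| = 0.2070
|43.39 - 43.411| = 0.0210
hysteresis = max(diffs) = 1.4500

1.4500


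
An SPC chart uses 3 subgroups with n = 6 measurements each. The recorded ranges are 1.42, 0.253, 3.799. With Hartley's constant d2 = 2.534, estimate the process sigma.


R_bar = (1.42 + 0.253 + 3.799) / 3
R_bar = 5.472 / 3 = 1.824
sigma_hat = R_bar / d2 = 1.824 / 2.534 = 0.7198

0.7198


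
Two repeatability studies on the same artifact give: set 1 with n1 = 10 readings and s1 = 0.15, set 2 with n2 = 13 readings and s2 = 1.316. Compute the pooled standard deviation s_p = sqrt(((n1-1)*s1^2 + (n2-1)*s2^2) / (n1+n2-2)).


s_p = sqrt(((n1-1)*s1^2 + (n2-1)*s2^2) / (n1+n2-2))
numerator = (10-1)*0.15^2 + (13-1)*1.316^2 = 0.2025 + 20.782272 = 20.984772
denominator = 10 + 13 - 2 = 21
s_p^2 = 20.984772 / 21 = 0.99927486
s_p = sqrt(0.99927486) = 0.9996

0.9996


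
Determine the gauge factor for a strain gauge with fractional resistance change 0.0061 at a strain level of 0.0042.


GF = (dR/R) / epsilon
= 0.0061 / 0.0042
= 1.4524

1.4524


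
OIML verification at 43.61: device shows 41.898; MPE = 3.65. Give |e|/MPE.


e = indication - reference = 41.898 - 43.61 = -1.7120
|e| = 1.7120
ratio = |e| / MPE = 1.7120 / 3.65
ratio = 0.4690

0.4690


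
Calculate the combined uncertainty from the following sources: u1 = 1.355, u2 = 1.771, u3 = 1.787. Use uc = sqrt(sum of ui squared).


uc = sqrt(1.355^2 + 1.771^2 + 1.787^2)
uc = sqrt(8.165835)
uc = 2.8576

2.8576


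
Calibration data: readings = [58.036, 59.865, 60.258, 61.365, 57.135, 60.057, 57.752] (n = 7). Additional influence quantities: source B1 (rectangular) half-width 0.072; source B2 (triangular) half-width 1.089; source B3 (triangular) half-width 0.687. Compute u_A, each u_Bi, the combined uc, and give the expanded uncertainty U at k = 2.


mean = (58.036 + 59.865 + 60.258 + 61.365 + 57.135 + 60.057 + 57.752) / 7 = 59.20971429
s = sqrt(sum((x - mean)^2)/(n-1)) = 1.5651639
u_A = s / sqrt(n) = 1.5651639 / sqrt(7) = 0.59157635
u_B1 = 0.072 / sqrt(3) = 0.041569219
u_B2 = 1.089 / sqrt(6) = 0.44458239
u_B3 = 0.687 / sqrt(6) = 0.28046658
uc = sqrt(0.59157635^2 + 0.041569219^2 + 0.44458239^2 + 0.28046658^2) = 0.79246803
U = k * uc = 2 * 0.79246803
U = 1.5849

1.5849


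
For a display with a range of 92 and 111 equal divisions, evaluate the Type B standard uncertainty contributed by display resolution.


resolution = range / divisions
resolution = 92 / 111 = 0.82882883
u_res = resolution / (2*sqrt(3))
u_res = 0.82882883 / 3.4641016
u_res = 0.2393

0.2393


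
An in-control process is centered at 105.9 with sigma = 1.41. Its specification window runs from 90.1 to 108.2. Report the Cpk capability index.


Cpu = (USL - mean) / (3*sigma) = (108.2 - 105.9) / (3*1.41) = 0.5437
Cpl = (mean - LSL) / (3*sigma) = (105.9 - 90.1) / (3*1.41) = 3.7352
Cpk = min(Cpu, Cpl) = 0.5437

0.5437


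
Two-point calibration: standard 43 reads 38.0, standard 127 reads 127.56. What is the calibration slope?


slope = (y2 - y1) / (x2 - x1)
= (127.56 - 38.0) / (127 - 43)
= 89.5600 / 84
= 1.0662

1.0662


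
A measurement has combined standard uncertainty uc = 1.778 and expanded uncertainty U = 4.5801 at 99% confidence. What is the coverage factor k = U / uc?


k = U / uc
k = 4.5801 / 1.778
k = 2.576

2.576


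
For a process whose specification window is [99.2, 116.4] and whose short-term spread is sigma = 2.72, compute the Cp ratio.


Cp = (USL - LSL) / (6 * sigma)
= (116.4 - 99.2) / (6 * 2.72)
= 17.2000 / 16.3200
= 1.0539

1.0539


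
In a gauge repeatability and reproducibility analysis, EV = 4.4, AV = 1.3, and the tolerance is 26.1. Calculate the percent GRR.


GRR = sqrt(EV^2 + AV^2) = sqrt(4.4^2 + 1.3^2) = 4.5880279
%GRR = GRR / tol * 100 = 4.5880279 / 26.1 * 100
%GRR = 17.5787

17.5787


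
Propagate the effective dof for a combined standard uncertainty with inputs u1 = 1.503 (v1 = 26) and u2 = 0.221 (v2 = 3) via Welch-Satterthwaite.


uc = sqrt(u1^2 + u2^2) = sqrt(1.503^2 + 0.221^2) = 1.519161
v_eff = uc^4 / (u1^4/v1 + u2^4/v2)
= 1.519161^4 / (1.503^4/26 + 0.221^4/3)
= 5.3261723 / 0.19706906
v_eff = 27.0269

27.0269


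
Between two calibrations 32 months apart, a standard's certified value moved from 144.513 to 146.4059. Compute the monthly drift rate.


rate = (v2 - v1) / months
= (146.4059 - 144.513) / 32
= 1.8929 / 32
= 0.0592

0.0592


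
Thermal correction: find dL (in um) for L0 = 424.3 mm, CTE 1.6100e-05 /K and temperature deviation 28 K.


dL = L * alpha * dT
= 424.3 * 1.6100e-05 * 28
= 0.1912744 mm
dL_um = 0.1912744 * 1000 = 191.2744 um

191.2744


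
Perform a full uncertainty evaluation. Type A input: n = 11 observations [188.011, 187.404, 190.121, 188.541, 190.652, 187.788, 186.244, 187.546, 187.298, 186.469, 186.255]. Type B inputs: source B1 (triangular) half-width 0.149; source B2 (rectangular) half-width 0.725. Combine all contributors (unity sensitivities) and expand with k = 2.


mean = (188.011 + 187.404 + 190.121 + 188.541 + 190.652 + 187.788 + 186.244 + 187.546 + 187.298 + 186.469 + 186.255) / 11 = 187.8480909
s = sqrt(sum((x - mean)^2)/(n-1)) = 1.4540395
u_A = s / sqrt(n) = 1.4540395 / sqrt(11) = 0.4384094
u_B1 = 0.149 / sqrt(6) = 0.060828995
u_B2 = 0.725 / sqrt(3) = 0.41857895
uc = sqrt(0.4384094^2 + 0.060828995^2 + 0.41857895^2) = 0.60918906
U = k * uc = 2 * 0.60918906
U = 1.2184

1.2184


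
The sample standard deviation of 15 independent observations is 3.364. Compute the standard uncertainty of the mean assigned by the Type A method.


u_A = s / sqrt(n)
u_A = 3.364 / sqrt(15)
u_A = 3.364 / 3.8729833
u_A = 0.8686

0.8686


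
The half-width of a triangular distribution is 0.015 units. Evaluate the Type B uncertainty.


u_B = half_width / sqrt(6)
u_B = 0.015 / 2.4494897
u_B = 0.0061

0.0061


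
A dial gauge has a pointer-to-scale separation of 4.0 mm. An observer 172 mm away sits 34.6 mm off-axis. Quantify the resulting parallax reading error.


error = h * offset / d
= 4.0 * 34.6 / 172
= 0.8047

0.8047


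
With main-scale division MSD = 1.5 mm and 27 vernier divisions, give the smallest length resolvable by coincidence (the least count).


LC = MSD / n_div
= 1.5 / 27
= 0.0556

0.0556


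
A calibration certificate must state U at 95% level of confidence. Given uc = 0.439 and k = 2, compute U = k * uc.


U = k * uc
U = 2 * 0.439
U = 0.8780

0.8780


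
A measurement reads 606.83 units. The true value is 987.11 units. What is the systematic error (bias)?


Systematic error = measured - true
= 606.83 - 987.11
= -380.2800

-380.2800


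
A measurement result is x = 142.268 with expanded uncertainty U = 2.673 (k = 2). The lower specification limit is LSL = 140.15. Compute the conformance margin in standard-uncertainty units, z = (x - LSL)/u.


u = U / k = 2.673 / 2 = 1.3365
margin = |LSL - x| = |140.15 - 142.268| = 2.118
z = margin / u = 2.118 / 1.3365
z = 1.5847

1.5847


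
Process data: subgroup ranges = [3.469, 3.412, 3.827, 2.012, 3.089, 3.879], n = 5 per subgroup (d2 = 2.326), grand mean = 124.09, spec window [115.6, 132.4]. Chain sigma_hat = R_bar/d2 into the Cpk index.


R_bar = (3.469 + 3.412 + 3.827 + 2.012 + 3.089 + 3.879) / 6 = 3.2813333
sigma = R_bar / d2 = 3.2813333 / 2.326 = 1.4107194
Cp = (USL - LSL)/(6*sigma) = (132.4 - 115.6)/(6*1.4107194) = 1.9848
Cpu = (132.4 - 124.09)/(3*1.4107194) = 1.9635
Cpl = (124.09 - 115.6)/(3*1.4107194) = 2.0061
Cpk = min(Cpu, Cpl) = 1.9635

1.9635


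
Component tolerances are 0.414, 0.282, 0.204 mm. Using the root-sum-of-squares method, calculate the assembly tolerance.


RSS = sqrt(0.414^2 + 0.282^2 + 0.204^2)
= sqrt(0.292536)
= 0.5409

0.5409


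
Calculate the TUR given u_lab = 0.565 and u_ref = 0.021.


TUR = u_lab / u_ref
= 0.565 / 0.021
= 26.9048

26.9048


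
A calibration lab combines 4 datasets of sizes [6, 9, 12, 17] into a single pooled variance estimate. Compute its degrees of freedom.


nu = sum_i (n_i - 1)
nu = ((6 - 1) + (9 - 1) + (12 - 1) + (17 - 1))
nu = 5 + 8 + 11 + 16
nu = 40

40


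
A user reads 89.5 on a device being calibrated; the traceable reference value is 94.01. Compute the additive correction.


Correction = standard - reading
= 94.01 - 89.5
= 4.5100

4.5100


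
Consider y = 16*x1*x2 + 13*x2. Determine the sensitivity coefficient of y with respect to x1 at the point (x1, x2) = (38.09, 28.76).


y = 16*x1*x2 + 13*x2
dy/dx1 = 16*x2
Evaluate at x2 = 28.76: c1 = 16 * 28.76
c1 = 460.1600

460.1600


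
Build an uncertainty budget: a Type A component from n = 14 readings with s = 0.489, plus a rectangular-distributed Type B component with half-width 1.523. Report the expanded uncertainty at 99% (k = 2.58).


u_A = s / sqrt(n) = 0.489 / sqrt(14) = 0.13069075
u_B = half_width / sqrt(3) = 1.523 / sqrt(3) = 0.87930446
uc = sqrt(u_A^2 + u_B^2) = sqrt(0.13069075^2 + 0.87930446^2) = 0.88896367
U = k * uc = 2.58 * 0.88896367
U = 2.2935

2.2935


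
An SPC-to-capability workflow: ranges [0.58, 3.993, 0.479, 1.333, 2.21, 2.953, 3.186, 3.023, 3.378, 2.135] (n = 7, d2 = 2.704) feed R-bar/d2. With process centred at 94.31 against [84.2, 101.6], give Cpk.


R_bar = (0.58 + 3.993 + 0.479 + 1.333 + 2.21 + 2.953 + 3.186 + 3.023 + 3.378 + 2.135) / 10 = 2.327
sigma = R_bar / d2 = 2.327 / 2.704 = 0.86057692
Cp = (USL - LSL)/(6*sigma) = (101.6 - 84.2)/(6*0.86057692) = 3.3698
Cpu = (101.6 - 94.31)/(3*0.86057692) = 2.8237
Cpl = (94.31 - 84.2)/(3*0.86057692) = 3.9160
Cpk = min(Cpu, Cpl) = 2.8237

2.8237


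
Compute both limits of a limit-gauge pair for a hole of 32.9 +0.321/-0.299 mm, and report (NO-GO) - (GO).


GO = nominal - lower_tol (smallest hole = maximum material condition)
GO = 32.9 - 0.299 = 32.601
NO-GO = nominal + upper_tol (largest hole = least material condition)
NO-GO = 32.9 + 0.321 = 33.221
spread = NO-GO - GO = 33.221 - 32.601 = 0.6200

0.6200


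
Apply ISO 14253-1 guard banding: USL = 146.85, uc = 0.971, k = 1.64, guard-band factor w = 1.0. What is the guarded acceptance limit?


U = k * uc = 1.64 * 0.971 = 1.59244
guard band g = w * U = 1.0 * 1.59244 = 1.59244
AL = USL - g = 146.85 - 1.59244
AL = 145.2576

145.2576


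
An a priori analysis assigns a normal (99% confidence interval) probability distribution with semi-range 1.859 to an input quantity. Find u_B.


u_B = half_width / 2.576
u_B = 1.859 / 2.576
u_B = 0.7217

0.7217


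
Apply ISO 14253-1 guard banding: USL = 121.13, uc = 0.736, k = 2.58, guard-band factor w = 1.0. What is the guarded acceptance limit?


U = k * uc = 2.58 * 0.736 = 1.89888
guard band g = w * U = 1.0 * 1.89888 = 1.89888
AL = USL - g = 121.13 - 1.89888
AL = 119.2311

119.2311


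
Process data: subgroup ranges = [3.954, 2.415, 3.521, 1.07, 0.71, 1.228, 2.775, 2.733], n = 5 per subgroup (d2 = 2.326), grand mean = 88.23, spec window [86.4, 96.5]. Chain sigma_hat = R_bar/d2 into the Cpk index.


R_bar = (3.954 + 2.415 + 3.521 + 1.07 + 0.71 + 1.228 + 2.775 + 2.733) / 8 = 2.30075
sigma = R_bar / d2 = 2.30075 / 2.326 = 0.98914445
Cp = (USL - LSL)/(6*sigma) = (96.5 - 86.4)/(6*0.98914445) = 1.7018
Cpu = (96.5 - 88.23)/(3*0.98914445) = 2.7869
Cpl = (88.23 - 86.4)/(3*0.98914445) = 0.6167
Cpk = min(Cpu, Cpl) = 0.6167

0.6167


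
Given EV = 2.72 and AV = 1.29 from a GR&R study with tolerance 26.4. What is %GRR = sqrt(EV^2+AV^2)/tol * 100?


GRR = sqrt(EV^2 + AV^2) = sqrt(2.72^2 + 1.29^2) = 3.0103986
%GRR = GRR / tol * 100 = 3.0103986 / 26.4 * 100
%GRR = 11.4030

11.4030


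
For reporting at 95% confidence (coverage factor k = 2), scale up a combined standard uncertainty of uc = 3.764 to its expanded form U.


U = k * uc
U = 2 * 3.764
U = 7.5280

7.5280


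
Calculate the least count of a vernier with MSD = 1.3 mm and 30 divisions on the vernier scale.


LC = MSD / n_div
= 1.3 / 30
= 0.0433

0.0433


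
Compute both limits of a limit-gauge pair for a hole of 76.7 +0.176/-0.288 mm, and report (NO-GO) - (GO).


GO = nominal - lower_tol (smallest hole = maximum material condition)
GO = 76.7 - 0.288 = 76.412
NO-GO = nominal + upper_tol (largest hole = least material condition)
NO-GO = 76.7 + 0.176 = 76.876
spread = NO-GO - GO = 76.876 - 76.412 = 0.4640

0.4640


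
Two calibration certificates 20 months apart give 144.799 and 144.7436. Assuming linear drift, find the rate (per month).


rate = (v2 - v1) / months
= (144.7436 - 144.799) / 20
= -0.0554 / 20
= -0.0028

-0.0028


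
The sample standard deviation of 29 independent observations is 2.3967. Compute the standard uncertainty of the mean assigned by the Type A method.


u_A = s / sqrt(n)
u_A = 2.3967 / sqrt(29)
u_A = 2.3967 / 5.3851648
u_A = 0.4451

0.4451


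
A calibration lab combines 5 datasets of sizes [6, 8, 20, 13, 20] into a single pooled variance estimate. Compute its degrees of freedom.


nu = sum_i (n_i - 1)
nu = ((6 - 1) + (8 - 1) + (20 - 1) + (13 - 1) + (20 - 1))
nu = 5 + 7 + 19 + 12 + 19
nu = 62

62


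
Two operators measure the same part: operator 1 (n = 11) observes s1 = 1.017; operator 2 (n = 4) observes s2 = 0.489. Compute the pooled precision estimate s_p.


s_p = sqrt(((n1-1)*s1^2 + (n2-1)*s2^2) / (n1+n2-2))
numerator = (11-1)*1.017^2 + (4-1)*0.489^2 = 10.34289 + 0.717363 = 11.060253
denominator = 11 + 4 - 2 = 13
s_p^2 = 11.060253 / 13 = 0.85078869
s_p = sqrt(0.85078869) = 0.9224

0.9224


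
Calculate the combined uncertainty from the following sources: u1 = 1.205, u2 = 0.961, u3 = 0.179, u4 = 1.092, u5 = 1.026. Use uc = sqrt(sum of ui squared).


uc = sqrt(1.205^2 + 0.961^2 + 0.179^2 + 1.092^2 + 1.026^2)
uc = sqrt(4.652727)
uc = 2.1570

2.1570
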